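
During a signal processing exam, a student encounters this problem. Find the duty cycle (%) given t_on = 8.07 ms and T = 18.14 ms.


Duty cycle as a percentage:
DC = (t_on / T) * 100
   = (8.07 / 18.14) * 100
   = 0.444873 * 100
   = 44.49 %

44.49 %


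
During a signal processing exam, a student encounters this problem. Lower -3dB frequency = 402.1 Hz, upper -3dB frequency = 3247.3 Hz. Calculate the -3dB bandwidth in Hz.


Bandwidth is the difference of -3dB frequencies:
BW = f_high - f_low
   = 3247.3 - 402.1
   = 2845.2 Hz

2845.2 Hz


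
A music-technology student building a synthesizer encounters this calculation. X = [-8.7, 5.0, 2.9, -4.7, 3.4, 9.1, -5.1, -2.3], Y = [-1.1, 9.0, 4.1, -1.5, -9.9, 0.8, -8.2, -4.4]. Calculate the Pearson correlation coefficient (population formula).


Pearson correlation coefficient (population):
r = cov(X,Y) / (std(X) * std(Y))
Mean X = -0.05, Mean Y = -1.4
Cov(X,Y) = 12.31375
Std(X) = 5.666127, Std(Y) = 5.818505
r = 0.3735

0.3735


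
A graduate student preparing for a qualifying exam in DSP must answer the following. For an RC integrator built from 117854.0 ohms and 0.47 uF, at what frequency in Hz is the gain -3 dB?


Cutoff frequency of a first-order RC filter:
fc = 1 / (2 * pi * R * C)
C = 0.47 uF = 4.7e-07 F
fc = 1 / (2 * pi * 117854.0 * 4.7e-07)
   = 1 / 0.3480343049604
   = 2.87328 Hz

2.87328 Hz


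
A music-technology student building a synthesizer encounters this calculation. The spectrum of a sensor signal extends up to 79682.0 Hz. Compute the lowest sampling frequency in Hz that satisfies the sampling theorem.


The Nyquist rate is twice the maximum frequency component.
fs_min = 2 * fmax
      = 2 * 79682.0
      = 159364.0 Hz

159364.0


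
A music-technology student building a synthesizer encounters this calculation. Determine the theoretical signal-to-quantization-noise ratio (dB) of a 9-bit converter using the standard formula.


Theoretical SNR for a full-scale sinusoid:
SNR = 6.02 * N + 1.76
    = 6.02 * 9 + 1.76
    = 54.18 + 1.76
    = 55.94 dB

55.94 dB


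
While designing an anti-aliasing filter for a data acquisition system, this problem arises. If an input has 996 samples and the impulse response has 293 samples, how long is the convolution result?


Linear convolution output length:
L = N + M - 1
  = 996 + 293 - 1
  = 1288 samples

1288


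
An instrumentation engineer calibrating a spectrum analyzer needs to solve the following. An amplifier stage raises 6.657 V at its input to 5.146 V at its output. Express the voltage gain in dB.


Voltage gain in dB:
G = 20 * log10(Vout / Vin)
  = 20 * log10(5.146 / 6.657)
  = 20 * log10(0.773021)
  = 20 * -0.111809
  = -2.24 dB

-2.24 dB


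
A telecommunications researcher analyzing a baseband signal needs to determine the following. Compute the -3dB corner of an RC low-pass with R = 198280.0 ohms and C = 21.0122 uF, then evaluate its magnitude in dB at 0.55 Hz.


Step 1 — cutoff frequency:
fc = 1 / (2*pi*R*C)
C = 21.0122 uF = 2.10122e-05 F
fc = 1 / (2*pi*198280.0*2.10122e-05)
   = 0.0382006 Hz

Step 2 — magnitude at f = 0.55 Hz:
|H(f)| = 1 / sqrt(1 + (f/fc)^2)
f/fc = 0.55 / 0.0382006 = 14.39768
|H| = 1 / sqrt(1 + 207.293189) = 0.0692887
|H|_dB = 20*log10(0.0692887) = -23.19 dB

fc = 0.0382006 Hz; |H(0.55 Hz)| = -23.19 dB


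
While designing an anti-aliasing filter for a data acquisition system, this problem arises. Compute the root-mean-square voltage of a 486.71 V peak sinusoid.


RMS voltage for a sinusoidal waveform:
V_rms = V_peak / sqrt(2)
      = 486.71 / 1.414214
      = 344.156 V

344.156 V


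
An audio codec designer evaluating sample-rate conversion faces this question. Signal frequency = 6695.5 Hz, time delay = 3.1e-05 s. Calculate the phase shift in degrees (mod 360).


Phase shift from frequency and time delay:
phi = 360 * f * t_delay
    = 360 * 6695.5 * 3.1e-05
    = 74.72 degrees
    mod 360 = 74.72 degrees

74.72 degrees


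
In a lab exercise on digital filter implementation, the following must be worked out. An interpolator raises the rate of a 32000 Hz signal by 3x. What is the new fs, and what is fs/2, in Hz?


Step 1 — output sample rate after interpolation by L:
fs_out = L * fs_in = 3 * 32000 = 96000 Hz

Step 2 — Nyquist frequency of the output stream:
f_Nyq = fs_out / 2 = 96000 / 2 = 48000.0 Hz

fs_out = 96000 Hz; f_Nyquist = 48000.0 Hz


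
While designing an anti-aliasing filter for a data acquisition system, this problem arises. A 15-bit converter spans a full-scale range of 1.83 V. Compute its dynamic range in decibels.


Dynamic range from full-scale to LSB:
V_min = V_max / 2^bits = 1.83 / 2^15
DR = 20 * log10(V_max / V_min)
   = 20 * log10(2^15)
   = 20 * 15 * log10(2)
   = 90.31 dB

90.31 dB


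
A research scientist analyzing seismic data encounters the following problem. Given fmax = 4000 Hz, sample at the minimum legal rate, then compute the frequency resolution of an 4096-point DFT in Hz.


Step 1 — Nyquist sampling rate:
fs = 2 * fmax = 2 * 4000 = 8000 Hz

Step 2 — DFT bin spacing:
df = fs / N = 8000 / 4096 = 1.9531 Hz

1.9531 Hz


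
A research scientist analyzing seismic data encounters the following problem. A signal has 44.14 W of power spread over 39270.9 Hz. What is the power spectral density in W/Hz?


Power spectral density:
PSD = P / BW
    = 44.14 / 39270.9
    = 0.00112399 W/Hz

0.00112399 W/Hz


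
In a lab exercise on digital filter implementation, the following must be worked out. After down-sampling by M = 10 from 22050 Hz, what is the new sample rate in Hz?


Decimation reduces the sample rate:
fs_out = fs_in / M
       = 22050 / 10
       = 2205.0 Hz

2205.0 Hz


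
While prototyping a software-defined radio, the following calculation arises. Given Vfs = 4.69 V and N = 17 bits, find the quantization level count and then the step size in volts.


Step 1 — number of quantization levels:
L = 2^N = 2^17 = 131072

Step 2 — LSB step size:
delta = Vfs / L
      = 4.69 / 131072
      = 3.578e-05 V

Levels = 131072; step size = 3.578e-05 V


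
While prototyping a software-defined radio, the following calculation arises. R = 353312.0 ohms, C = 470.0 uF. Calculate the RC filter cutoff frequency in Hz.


Cutoff frequency of a first-order RC filter:
fc = 1 / (2 * pi * R * C)
C = 470.0 uF = 0.00047 F
fc = 1 / (2 * pi * 353312.0 * 0.00047)
   = 1 / 1043.3646406076
   = 0.000958 Hz

0.000958 Hz


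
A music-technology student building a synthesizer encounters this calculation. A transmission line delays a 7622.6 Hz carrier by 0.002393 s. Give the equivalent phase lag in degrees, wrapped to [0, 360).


Phase shift from frequency and time delay:
phi = 360 * f * t_delay
    = 360 * 7622.6 * 0.002393
    = 6566.72 degrees
    mod 360 = 86.72 degrees

86.72 degrees


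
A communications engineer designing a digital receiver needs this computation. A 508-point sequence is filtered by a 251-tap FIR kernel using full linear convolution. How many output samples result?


Linear convolution output length:
L = N + M - 1
  = 508 + 251 - 1
  = 758 samples

758


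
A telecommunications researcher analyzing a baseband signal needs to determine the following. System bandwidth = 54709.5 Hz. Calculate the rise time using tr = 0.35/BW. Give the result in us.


Rise time from bandwidth relationship:
tr = 0.35 / BW
   = 0.35 / 54709.5
   = 6.397426407e-06 s
   = 6.3974 us

6.3974 us


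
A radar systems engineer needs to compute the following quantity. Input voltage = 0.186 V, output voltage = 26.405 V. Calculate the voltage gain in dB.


Voltage gain in dB:
G = 20 * log10(Vout / Vin)
  = 20 * log10(26.405 / 0.186)
  = 20 * log10(141.962366)
  = 20 * 2.152173
  = 43.04 dB

43.04 dB


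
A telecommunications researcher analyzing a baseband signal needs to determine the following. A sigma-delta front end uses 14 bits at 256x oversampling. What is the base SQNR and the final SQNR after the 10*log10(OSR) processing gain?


Step 1 — baseline SQNR at Nyquist:
SQNR_base = 6.02*N + 1.76
          = 6.02*14 + 1.76
          = 86.04 dB

Step 2 — oversampling processing gain:
G = 10*log10(OSR) = 10*log10(256) = 24.08 dB

Step 3 — total:
SQNR_total = 86.04 + 24.08 = 110.12 dB

Base SQNR = 86.04 dB; oversampled SQNR = 110.12 dB


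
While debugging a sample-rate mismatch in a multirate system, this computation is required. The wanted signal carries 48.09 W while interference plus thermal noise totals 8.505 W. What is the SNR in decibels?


SNR in decibels:
SNR = 10 * log10(Ps / Pn)
    = 10 * log10(48.09 / 8.505)
    = 10 * log10(5.6543)
    = 10 * 0.7524
    = 7.52 dB

7.52 dB


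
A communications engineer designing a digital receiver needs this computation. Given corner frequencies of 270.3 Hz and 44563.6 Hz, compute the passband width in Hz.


Bandwidth is the difference of -3dB frequencies:
BW = f_high - f_low
   = 44563.6 - 270.3
   = 44293.3 Hz

44293.3 Hz


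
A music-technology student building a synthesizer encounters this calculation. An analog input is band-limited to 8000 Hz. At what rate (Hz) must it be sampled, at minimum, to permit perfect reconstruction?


The Nyquist rate is twice the maximum frequency component.
fs_min = 2 * fmax
      = 2 * 8000
      = 16000 Hz

16000


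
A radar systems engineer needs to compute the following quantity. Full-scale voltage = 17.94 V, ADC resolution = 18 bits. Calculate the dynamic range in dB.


Dynamic range from full-scale to LSB:
V_min = V_max / 2^bits = 17.94 / 2^18
DR = 20 * log10(V_max / V_min)
   = 20 * log10(2^18)
   = 20 * 18 * log10(2)
   = 108.37 dB

108.37 dB


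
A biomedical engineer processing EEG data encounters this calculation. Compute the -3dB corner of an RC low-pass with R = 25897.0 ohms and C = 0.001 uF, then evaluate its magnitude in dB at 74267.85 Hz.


Step 1 — cutoff frequency:
fc = 1 / (2*pi*R*C)
C = 0.001 uF = 1e-09 F
fc = 1 / (2*pi*25897.0*1e-09)
   = 6145.69 Hz

Step 2 — magnitude at f = 74267.85 Hz:
|H(f)| = 1 / sqrt(1 + (f/fc)^2)
f/fc = 74267.85 / 6145.69 = 12.084542
|H| = 1 / sqrt(1 + 146.036155) = 0.0824685
|H|_dB = 20*log10(0.0824685) = -21.67 dB

fc = 6145.69 Hz; |H(74267.85 Hz)| = -21.67 dB


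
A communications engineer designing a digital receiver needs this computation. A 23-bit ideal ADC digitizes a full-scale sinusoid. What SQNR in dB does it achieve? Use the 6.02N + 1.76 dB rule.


Theoretical SNR for a full-scale sinusoid:
SNR = 6.02 * N + 1.76
    = 6.02 * 23 + 1.76
    = 138.46 + 1.76
    = 140.22 dB

140.22 dB


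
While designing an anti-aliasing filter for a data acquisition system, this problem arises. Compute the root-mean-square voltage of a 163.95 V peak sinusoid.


RMS voltage for a sinusoidal waveform:
V_rms = V_peak / sqrt(2)
      = 163.95 / 1.414214
      = 115.93 V

115.93 V


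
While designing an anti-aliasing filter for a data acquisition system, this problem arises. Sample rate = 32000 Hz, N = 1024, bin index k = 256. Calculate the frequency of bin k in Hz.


Frequency of DFT bin k:
f_k = k * fs / N
    = 256 * 32000 / 1024
    = 8192000 / 1024
    = 8000.0 Hz

8000.0 Hz


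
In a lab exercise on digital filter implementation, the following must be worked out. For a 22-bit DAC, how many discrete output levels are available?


Number of quantization levels = 2^N
= 2^22
= 4194304

4194304


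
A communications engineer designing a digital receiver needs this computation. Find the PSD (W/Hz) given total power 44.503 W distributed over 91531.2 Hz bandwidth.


Power spectral density:
PSD = P / BW
    = 44.503 / 91531.2
    = 0.00048621 W/Hz

0.00048621 W/Hz


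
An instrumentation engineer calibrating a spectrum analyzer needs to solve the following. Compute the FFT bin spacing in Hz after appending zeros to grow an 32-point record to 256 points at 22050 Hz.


Frequency resolution after zero-padding:
N_padded = 32 * 8 = 256
df = fs / N_padded
   = 22050 / 256
   = 86.1328 Hz

86.1328 Hz


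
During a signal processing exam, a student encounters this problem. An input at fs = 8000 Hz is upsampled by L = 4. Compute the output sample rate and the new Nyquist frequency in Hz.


Step 1 — output sample rate after interpolation by L:
fs_out = L * fs_in = 4 * 8000 = 32000 Hz

Step 2 — Nyquist frequency of the output stream:
f_Nyq = fs_out / 2 = 32000 / 2 = 16000.0 Hz

fs_out = 32000 Hz; f_Nyquist = 16000.0 Hz


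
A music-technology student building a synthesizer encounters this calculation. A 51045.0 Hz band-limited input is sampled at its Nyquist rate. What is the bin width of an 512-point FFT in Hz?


Step 1 — Nyquist sampling rate:
fs = 2 * fmax = 2 * 51045.0 = 102090.0 Hz

Step 2 — DFT bin spacing:
df = fs / N = 102090.0 / 512 = 199.3945 Hz

199.3945 Hz


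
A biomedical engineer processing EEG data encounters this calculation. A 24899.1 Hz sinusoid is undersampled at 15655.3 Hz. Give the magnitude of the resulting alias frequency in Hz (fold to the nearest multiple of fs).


Compute the nearest integer multiple of fs to the signal:
n = round(24899.1 / 15655.3) = 2
f_alias = |24899.1 - 2 * 15655.3|
        = |24899.1 - 31310.6|
        = 6411.5 Hz

6411.5


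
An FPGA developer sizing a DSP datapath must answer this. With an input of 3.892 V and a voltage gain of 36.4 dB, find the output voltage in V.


Output voltage from dB gain:
V_out = V_in * 10^(gain_dB / 20)
      = 3.892 * 10^(36.4 / 20)
      = 3.892 * 66.069345
      = 257.1419 V

257.1419 V


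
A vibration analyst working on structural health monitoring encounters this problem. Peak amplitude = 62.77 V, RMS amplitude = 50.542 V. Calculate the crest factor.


Crest factor is the ratio of peak to RMS:
CF = V_peak / V_rms
   = 62.77 / 50.542
   = 1.2419

1.2419


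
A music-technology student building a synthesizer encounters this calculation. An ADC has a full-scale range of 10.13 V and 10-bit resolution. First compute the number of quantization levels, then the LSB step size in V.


Step 1 — number of quantization levels:
L = 2^N = 2^10 = 1024

Step 2 — LSB step size:
delta = Vfs / L
      = 10.13 / 1024
      = 0.00989258 V

Levels = 1024; step size = 0.00989258 V


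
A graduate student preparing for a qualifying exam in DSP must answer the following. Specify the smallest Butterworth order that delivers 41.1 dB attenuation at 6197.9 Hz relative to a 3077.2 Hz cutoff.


Butterworth filter order formula:
n = log10(10^(A/10) - 1) / (2 * log10(f_stop/f_pass))
10^(41.1/10) - 1 = 12881.4955
f_stop/f_pass = 6197.9 / 3077.2 = 2.0141
n = 6.7578 -> ceil = 7

7


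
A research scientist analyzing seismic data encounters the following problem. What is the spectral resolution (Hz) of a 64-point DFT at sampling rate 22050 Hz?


DFT frequency resolution:
df = fs / N
   = 22050 / 64
   = 344.5312 Hz

344.5312 Hz


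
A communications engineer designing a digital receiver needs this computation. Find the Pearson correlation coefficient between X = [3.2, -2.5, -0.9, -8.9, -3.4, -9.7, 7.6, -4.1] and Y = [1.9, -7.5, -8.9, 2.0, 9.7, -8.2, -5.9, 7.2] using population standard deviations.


Pearson correlation coefficient (population):
r = cov(X,Y) / (std(X) * std(Y))
Mean X = -2.3375, Mean Y = -1.2125
Cov(X,Y) = -4.429219
Std(X) = 5.396975, Std(Y) = 6.885571
r = -0.1192

-0.1192


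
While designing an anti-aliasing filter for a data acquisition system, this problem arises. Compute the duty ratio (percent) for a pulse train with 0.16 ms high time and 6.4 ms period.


Duty cycle as a percentage:
DC = (t_on / T) * 100
   = (0.16 / 6.4) * 100
   = 0.025 * 100
   = 2.5 %

2.5 %


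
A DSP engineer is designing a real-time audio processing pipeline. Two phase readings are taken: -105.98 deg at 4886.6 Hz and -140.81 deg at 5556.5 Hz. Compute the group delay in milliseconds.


Group delay from phase difference:
tau = -d(phi)/d(omega)
d(phi) = -34.83 deg = -0.607898 rad
d(omega) = 2*pi*(5556.5 - 4886.6) = 4209.1058 rad/s
tau = -(-0.607898) / 4209.1058
    = 0.1444 ms

0.1444 ms


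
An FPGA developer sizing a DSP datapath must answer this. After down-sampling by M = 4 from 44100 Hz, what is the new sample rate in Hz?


Decimation reduces the sample rate:
fs_out = fs_in / M
       = 44100 / 4
       = 11025.0 Hz

11025.0 Hz


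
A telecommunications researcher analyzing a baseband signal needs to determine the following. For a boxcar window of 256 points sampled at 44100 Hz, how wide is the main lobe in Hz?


Main lobe width for a rectangular window:
Width = 2 * fs / N
      = 2 * 44100 / 256
      = 88200 / 256
      = 344.531 Hz

344.531 Hz


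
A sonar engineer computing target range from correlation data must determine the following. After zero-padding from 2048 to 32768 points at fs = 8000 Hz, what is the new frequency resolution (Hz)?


Frequency resolution after zero-padding:
N_padded = 2048 * 16 = 32768
df = fs / N_padded
   = 8000 / 32768
   = 0.2441 Hz

0.2441 Hz


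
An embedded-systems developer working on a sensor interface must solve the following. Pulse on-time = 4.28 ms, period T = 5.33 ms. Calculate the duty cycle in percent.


Duty cycle as a percentage:
DC = (t_on / T) * 100
   = (4.28 / 5.33) * 100
   = 0.803002 * 100
   = 80.3 %

80.3 %


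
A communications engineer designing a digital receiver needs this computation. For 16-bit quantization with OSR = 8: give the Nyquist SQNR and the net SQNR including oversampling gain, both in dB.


Step 1 — baseline SQNR at Nyquist:
SQNR_base = 6.02*N + 1.76
          = 6.02*16 + 1.76
          = 98.08 dB

Step 2 — oversampling processing gain:
G = 10*log10(OSR) = 10*log10(8) = 9.03 dB

Step 3 — total:
SQNR_total = 98.08 + 9.03 = 107.11 dB

Base SQNR = 98.08 dB; oversampled SQNR = 107.11 dB


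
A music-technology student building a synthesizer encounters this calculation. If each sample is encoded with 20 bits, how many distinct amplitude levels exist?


Number of quantization levels = 2^N
= 2^20
= 1048576

1048576


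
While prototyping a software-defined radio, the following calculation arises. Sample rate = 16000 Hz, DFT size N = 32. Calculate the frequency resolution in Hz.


DFT frequency resolution:
df = fs / N
   = 16000 / 32
   = 500.0 Hz

500.0 Hz


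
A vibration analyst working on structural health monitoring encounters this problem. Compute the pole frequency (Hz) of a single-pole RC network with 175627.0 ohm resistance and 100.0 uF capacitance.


Cutoff frequency of a first-order RC filter:
fc = 1 / (2 * pi * R * C)
C = 100.0 uF = 0.0001 F
fc = 1 / (2 * pi * 175627.0 * 0.0001)
   = 1 / 110.3496985944
   = 0.009062 Hz

0.009062 Hz


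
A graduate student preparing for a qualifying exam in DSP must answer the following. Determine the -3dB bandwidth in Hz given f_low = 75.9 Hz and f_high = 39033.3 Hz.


Bandwidth is the difference of -3dB frequencies:
BW = f_high - f_low
   = 39033.3 - 75.9
   = 38957.4 Hz

38957.4 Hz


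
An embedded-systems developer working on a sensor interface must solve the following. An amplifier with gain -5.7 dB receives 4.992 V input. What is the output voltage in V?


Output voltage from dB gain:
V_out = V_in * 10^(gain_dB / 20)
      = 4.992 * 10^(-5.7 / 20)
      = 4.992 * 0.5188
      = 2.5898 V

2.5898 V


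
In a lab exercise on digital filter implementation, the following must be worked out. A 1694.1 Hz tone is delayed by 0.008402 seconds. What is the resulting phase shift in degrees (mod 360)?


Phase shift from frequency and time delay:
phi = 360 * f * t_delay
    = 360 * 1694.1 * 0.008402
    = 5124.18 degrees
    mod 360 = 84.18 degrees

84.18 degrees


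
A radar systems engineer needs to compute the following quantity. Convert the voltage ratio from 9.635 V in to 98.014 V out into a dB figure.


Voltage gain in dB:
G = 20 * log10(Vout / Vin)
  = 20 * log10(98.014 / 9.635)
  = 20 * log10(10.172704)
  = 20 * 1.007436
  = 20.15 dB

20.15 dB


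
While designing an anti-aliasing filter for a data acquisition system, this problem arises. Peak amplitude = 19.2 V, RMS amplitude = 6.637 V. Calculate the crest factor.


Crest factor is the ratio of peak to RMS:
CF = V_peak / V_rms
   = 19.2 / 6.637
   = 2.8929

2.8929


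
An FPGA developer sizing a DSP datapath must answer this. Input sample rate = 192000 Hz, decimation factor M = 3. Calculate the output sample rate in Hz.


Decimation reduces the sample rate:
fs_out = fs_in / M
       = 192000 / 3
       = 64000.0 Hz

64000.0 Hz


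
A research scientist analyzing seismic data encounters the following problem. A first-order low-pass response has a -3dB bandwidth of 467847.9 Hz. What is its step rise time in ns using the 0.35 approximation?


Rise time from bandwidth relationship:
tr = 0.35 / BW
   = 0.35 / 467847.9
   = 7.481063824e-07 s
   = 748.1064 ns

748.1064 ns


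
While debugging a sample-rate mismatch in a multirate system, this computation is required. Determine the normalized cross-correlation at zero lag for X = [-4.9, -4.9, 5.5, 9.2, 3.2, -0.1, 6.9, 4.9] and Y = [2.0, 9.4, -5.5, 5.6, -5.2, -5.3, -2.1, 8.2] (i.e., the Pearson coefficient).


Pearson correlation coefficient (population):
r = cov(X,Y) / (std(X) * std(Y))
Mean X = 2.475, Mean Y = 0.8875
Cov(X,Y) = -5.322813
Std(X) = 4.946906, Std(Y) = 5.85714
r = -0.1837

-0.1837


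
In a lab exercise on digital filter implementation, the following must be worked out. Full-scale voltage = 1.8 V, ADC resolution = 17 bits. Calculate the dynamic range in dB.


Dynamic range from full-scale to LSB:
V_min = V_max / 2^bits = 1.8 / 2^17
DR = 20 * log10(V_max / V_min)
   = 20 * log10(2^17)
   = 20 * 17 * log10(2)
   = 102.35 dB

102.35 dB


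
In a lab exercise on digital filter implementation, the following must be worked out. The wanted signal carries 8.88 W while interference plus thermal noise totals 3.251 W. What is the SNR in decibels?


SNR in decibels:
SNR = 10 * log10(Ps / Pn)
    = 10 * log10(8.88 / 3.251)
    = 10 * log10(2.7315)
    = 10 * 0.4364
    = 4.36 dB

4.36 dB


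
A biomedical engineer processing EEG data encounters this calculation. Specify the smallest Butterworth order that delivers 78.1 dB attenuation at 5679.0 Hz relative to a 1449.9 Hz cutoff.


Butterworth filter order formula:
n = log10(10^(A/10) - 1) / (2 * log10(f_stop/f_pass))
10^(78.1/10) - 1 = 64565421.9035
f_stop/f_pass = 5679.0 / 1449.9 = 3.9168
n = 6.5859 -> ceil = 7

7


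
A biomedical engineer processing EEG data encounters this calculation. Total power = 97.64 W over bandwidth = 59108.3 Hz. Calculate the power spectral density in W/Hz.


Power spectral density:
PSD = P / BW
    = 97.64 / 59108.3
    = 0.00165188 W/Hz

0.00165188 W/Hz


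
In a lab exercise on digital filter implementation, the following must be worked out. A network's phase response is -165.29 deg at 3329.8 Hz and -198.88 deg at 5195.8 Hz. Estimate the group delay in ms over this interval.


Group delay from phase difference:
tau = -d(phi)/d(omega)
d(phi) = -33.59 deg = -0.586256 rad
d(omega) = 2*pi*(5195.8 - 3329.8) = 11724.4238 rad/s
tau = -(-0.586256) / 11724.4238
    = 0.05 ms

0.05 ms


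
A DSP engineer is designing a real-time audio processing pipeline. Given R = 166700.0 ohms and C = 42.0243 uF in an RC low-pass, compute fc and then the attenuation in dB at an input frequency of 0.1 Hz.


Step 1 — cutoff frequency:
fc = 1 / (2*pi*R*C)
C = 42.0243 uF = 4.20243e-05 F
fc = 1 / (2*pi*166700.0*4.20243e-05)
   = 0.0227187 Hz

Step 2 — magnitude at f = 0.1 Hz:
|H(f)| = 1 / sqrt(1 + (f/fc)^2)
f/fc = 0.1 / 0.0227187 = 4.40166
|H| = 1 / sqrt(1 + 19.374611) = 0.2215416
|H|_dB = 20*log10(0.2215416) = -13.09 dB

fc = 0.0227187 Hz; |H(0.1 Hz)| = -13.09 dB


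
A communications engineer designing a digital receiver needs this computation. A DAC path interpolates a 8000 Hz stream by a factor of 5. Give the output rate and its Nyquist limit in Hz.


Step 1 — output sample rate after interpolation by L:
fs_out = L * fs_in = 5 * 8000 = 40000 Hz

Step 2 — Nyquist frequency of the output stream:
f_Nyq = fs_out / 2 = 40000 / 2 = 20000.0 Hz

fs_out = 40000 Hz; f_Nyquist = 20000.0 Hz


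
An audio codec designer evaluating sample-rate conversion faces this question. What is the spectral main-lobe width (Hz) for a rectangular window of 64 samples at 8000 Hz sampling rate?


Main lobe width for a rectangular window:
Width = 2 * fs / N
      = 2 * 8000 / 64
      = 16000 / 64
      = 250.0 Hz

250.0 Hz


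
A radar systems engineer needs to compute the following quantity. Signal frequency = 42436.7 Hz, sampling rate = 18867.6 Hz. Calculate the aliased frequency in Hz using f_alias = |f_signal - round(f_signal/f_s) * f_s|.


Compute the nearest integer multiple of fs to the signal:
n = round(42436.7 / 18867.6) = 2
f_alias = |42436.7 - 2 * 18867.6|
        = |42436.7 - 37735.2|
        = 4701.5 Hz

4701.5


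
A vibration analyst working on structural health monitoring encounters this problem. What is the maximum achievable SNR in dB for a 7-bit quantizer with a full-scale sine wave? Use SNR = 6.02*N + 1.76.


Theoretical SNR for a full-scale sinusoid:
SNR = 6.02 * N + 1.76
    = 6.02 * 7 + 1.76
    = 42.14 + 1.76
    = 43.9 dB

43.9 dB


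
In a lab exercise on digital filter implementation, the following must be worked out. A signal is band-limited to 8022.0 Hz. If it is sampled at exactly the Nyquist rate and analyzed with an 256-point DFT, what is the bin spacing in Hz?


Step 1 — Nyquist sampling rate:
fs = 2 * fmax = 2 * 8022.0 = 16044.0 Hz

Step 2 — DFT bin spacing:
df = fs / N = 16044.0 / 256 = 62.6719 Hz

62.6719 Hz


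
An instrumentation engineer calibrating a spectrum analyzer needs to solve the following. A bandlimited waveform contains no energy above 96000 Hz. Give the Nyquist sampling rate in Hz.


The Nyquist rate is twice the maximum frequency component.
fs_min = 2 * fmax
      = 2 * 96000
      = 192000 Hz

192000


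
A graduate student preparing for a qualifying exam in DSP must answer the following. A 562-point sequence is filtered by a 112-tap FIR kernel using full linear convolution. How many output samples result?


Linear convolution output length:
L = N + M - 1
  = 562 + 112 - 1
  = 673 samples

673


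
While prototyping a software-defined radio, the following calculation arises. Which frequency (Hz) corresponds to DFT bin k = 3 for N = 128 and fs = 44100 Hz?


Frequency of DFT bin k:
f_k = k * fs / N
    = 3 * 44100 / 128
    = 132300 / 128
    = 1033.594 Hz

1033.594 Hz


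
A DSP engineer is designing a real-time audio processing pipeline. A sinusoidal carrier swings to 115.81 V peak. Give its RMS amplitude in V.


RMS voltage for a sinusoidal waveform:
V_rms = V_peak / sqrt(2)
      = 115.81 / 1.414214
      = 81.89 V

81.89 V


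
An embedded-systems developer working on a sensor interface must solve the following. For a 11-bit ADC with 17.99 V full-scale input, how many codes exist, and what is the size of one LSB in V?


Step 1 — number of quantization levels:
L = 2^N = 2^11 = 2048

Step 2 — LSB step size:
delta = Vfs / L
      = 17.99 / 2048
      = 0.00878418 V

Levels = 2048; step size = 0.00878418 V


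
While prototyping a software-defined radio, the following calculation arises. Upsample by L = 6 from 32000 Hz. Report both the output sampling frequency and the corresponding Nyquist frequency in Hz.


Step 1 — output sample rate after interpolation by L:
fs_out = L * fs_in = 6 * 32000 = 192000 Hz

Step 2 — Nyquist frequency of the output stream:
f_Nyq = fs_out / 2 = 192000 / 2 = 96000.0 Hz

fs_out = 192000 Hz; f_Nyquist = 96000.0 Hz


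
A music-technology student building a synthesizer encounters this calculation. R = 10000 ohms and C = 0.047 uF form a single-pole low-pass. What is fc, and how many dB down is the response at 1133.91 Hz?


Step 1 — cutoff frequency:
fc = 1 / (2*pi*R*C)
C = 0.047 uF = 4.7e-08 F
fc = 1 / (2*pi*10000*4.7e-08)
   = 338.628 Hz

Step 2 — magnitude at f = 1133.91 Hz:
|H(f)| = 1 / sqrt(1 + (f/fc)^2)
f/fc = 1133.91 / 338.628 = 3.348542
|H| = 1 / sqrt(1 + 11.212734) = 0.2861499
|H|_dB = 20*log10(0.2861499) = -10.87 dB

fc = 338.628 Hz; |H(1133.91 Hz)| = -10.87 dB


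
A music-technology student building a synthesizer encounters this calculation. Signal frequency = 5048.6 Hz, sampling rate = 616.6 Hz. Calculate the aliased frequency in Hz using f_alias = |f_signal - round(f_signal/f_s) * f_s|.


Compute the nearest integer multiple of fs to the signal:
n = round(5048.6 / 616.6) = 8
f_alias = |5048.6 - 8 * 616.6|
        = |5048.6 - 4932.8|
        = 115.8 Hz

115.8


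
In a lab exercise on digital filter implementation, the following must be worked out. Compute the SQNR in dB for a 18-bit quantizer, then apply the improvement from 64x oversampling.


Step 1 — baseline SQNR at Nyquist:
SQNR_base = 6.02*N + 1.76
          = 6.02*18 + 1.76
          = 110.12 dB

Step 2 — oversampling processing gain:
G = 10*log10(OSR) = 10*log10(64) = 18.06 dB

Step 3 — total:
SQNR_total = 110.12 + 18.06 = 128.18 dB

Base SQNR = 110.12 dB; oversampled SQNR = 128.18 dB


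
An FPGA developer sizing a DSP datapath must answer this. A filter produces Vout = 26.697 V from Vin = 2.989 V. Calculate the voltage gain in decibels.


Voltage gain in dB:
G = 20 * log10(Vout / Vin)
  = 20 * log10(26.697 / 2.989)
  = 20 * log10(8.93175)
  = 20 * 0.950937
  = 19.02 dB

19.02 dB


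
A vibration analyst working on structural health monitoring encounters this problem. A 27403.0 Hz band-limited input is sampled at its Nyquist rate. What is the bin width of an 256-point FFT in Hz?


Step 1 — Nyquist sampling rate:
fs = 2 * fmax = 2 * 27403.0 = 54806.0 Hz

Step 2 — DFT bin spacing:
df = fs / N = 54806.0 / 256 = 214.0859 Hz

214.0859 Hz


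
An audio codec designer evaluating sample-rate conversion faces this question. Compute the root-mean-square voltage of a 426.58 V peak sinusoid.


RMS voltage for a sinusoidal waveform:
V_rms = V_peak / sqrt(2)
      = 426.58 / 1.414214
      = 301.638 V

301.638 V


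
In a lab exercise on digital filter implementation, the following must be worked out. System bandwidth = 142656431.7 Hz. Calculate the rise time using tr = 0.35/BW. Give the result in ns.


Rise time from bandwidth relationship:
tr = 0.35 / BW
   = 0.35 / 142656431.7
   = 2.453447039e-09 s
   = 2.4534 ns

2.4534 ns


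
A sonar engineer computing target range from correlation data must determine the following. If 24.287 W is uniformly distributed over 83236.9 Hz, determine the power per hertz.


Power spectral density:
PSD = P / BW
    = 24.287 / 83236.9
    = 0.00029178 W/Hz

0.00029178 W/Hz


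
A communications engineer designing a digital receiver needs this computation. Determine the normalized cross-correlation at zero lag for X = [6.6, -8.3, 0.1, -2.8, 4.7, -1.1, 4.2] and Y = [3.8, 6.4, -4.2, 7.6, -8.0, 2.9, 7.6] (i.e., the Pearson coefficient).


Pearson correlation coefficient (population):
r = cov(X,Y) / (std(X) * std(Y))
Mean X = 0.4857, Mean Y = 2.3
Cov(X,Y) = -9.49
Std(X) = 4.774764, Std(Y) = 5.656097
r = -0.3514

-0.3514


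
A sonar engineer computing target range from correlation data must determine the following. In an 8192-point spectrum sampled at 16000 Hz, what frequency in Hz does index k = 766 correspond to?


Frequency of DFT bin k:
f_k = k * fs / N
    = 766 * 16000 / 8192
    = 12256000 / 8192
    = 1496.094 Hz

1496.094 Hz


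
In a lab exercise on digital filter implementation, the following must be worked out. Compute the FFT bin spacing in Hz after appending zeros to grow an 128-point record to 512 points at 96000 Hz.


Frequency resolution after zero-padding:
N_padded = 128 * 4 = 512
df = fs / N_padded
   = 96000 / 512
   = 187.5 Hz

187.5 Hz


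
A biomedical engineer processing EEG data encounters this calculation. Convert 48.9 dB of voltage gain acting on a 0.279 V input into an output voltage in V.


Output voltage from dB gain:
V_out = V_in * 10^(gain_dB / 20)
      = 0.279 * 10^(48.9 / 20)
      = 0.279 * 278.612117
      = 77.7328 V

77.7328 V


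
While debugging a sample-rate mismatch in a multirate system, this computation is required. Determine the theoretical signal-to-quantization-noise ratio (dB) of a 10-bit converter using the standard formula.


Theoretical SNR for a full-scale sinusoid:
SNR = 6.02 * N + 1.76
    = 6.02 * 10 + 1.76
    = 60.2 + 1.76
    = 61.96 dB

61.96 dB


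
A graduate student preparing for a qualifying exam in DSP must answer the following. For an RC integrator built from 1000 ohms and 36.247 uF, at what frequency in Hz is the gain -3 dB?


Cutoff frequency of a first-order RC filter:
fc = 1 / (2 * pi * R * C)
C = 36.247 uF = 3.6247e-05 F
fc = 1 / (2 * pi * 1000 * 3.6247e-05)
   = 1 / 0.22774661782934
   = 4.390845 Hz

4.390845 Hz


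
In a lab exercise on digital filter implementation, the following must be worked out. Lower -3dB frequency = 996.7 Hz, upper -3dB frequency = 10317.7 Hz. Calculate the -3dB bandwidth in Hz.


Bandwidth is the difference of -3dB frequencies:
BW = f_high - f_low
   = 10317.7 - 996.7
   = 9321.0 Hz

9321.0 Hz


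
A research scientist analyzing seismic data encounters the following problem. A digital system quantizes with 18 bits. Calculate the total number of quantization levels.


Number of quantization levels = 2^N
= 2^18
= 262144

262144


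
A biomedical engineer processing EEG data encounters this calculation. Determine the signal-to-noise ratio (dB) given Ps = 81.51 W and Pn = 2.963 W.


SNR in decibels:
SNR = 10 * log10(Ps / Pn)
    = 10 * log10(81.51 / 2.963)
    = 10 * log10(27.5093)
    = 10 * 1.4395
    = 14.39 dB

14.39 dB


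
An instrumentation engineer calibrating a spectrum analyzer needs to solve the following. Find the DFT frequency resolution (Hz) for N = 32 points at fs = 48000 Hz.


DFT frequency resolution:
df = fs / N
   = 48000 / 32
   = 1500.0 Hz

1500.0 Hz


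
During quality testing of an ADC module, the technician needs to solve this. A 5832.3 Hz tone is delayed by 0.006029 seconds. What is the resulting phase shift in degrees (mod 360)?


Phase shift from frequency and time delay:
phi = 360 * f * t_delay
    = 360 * 5832.3 * 0.006029
    = 12658.66 degrees
    mod 360 = 58.66 degrees

58.66 degrees


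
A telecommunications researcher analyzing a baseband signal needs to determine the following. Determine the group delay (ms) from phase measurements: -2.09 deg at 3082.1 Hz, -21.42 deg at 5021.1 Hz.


Group delay from phase difference:
tau = -d(phi)/d(omega)
d(phi) = -19.33 deg = -0.337372 rad
d(omega) = 2*pi*(5021.1 - 3082.1) = 12183.0963 rad/s
tau = -(-0.337372) / 12183.0963
    = 0.0277 ms

0.0277 ms


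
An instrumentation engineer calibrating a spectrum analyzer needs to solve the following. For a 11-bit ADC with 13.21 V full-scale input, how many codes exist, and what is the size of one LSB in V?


Step 1 — number of quantization levels:
L = 2^N = 2^11 = 2048

Step 2 — LSB step size:
delta = Vfs / L
      = 13.21 / 2048
      = 0.0064502 V

Levels = 2048; step size = 0.0064502 V


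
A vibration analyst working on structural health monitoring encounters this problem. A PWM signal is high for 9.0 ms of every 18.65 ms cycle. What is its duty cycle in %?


Duty cycle as a percentage:
DC = (t_on / T) * 100
   = (9.0 / 18.65) * 100
   = 0.482574 * 100
   = 48.26 %

48.26 %


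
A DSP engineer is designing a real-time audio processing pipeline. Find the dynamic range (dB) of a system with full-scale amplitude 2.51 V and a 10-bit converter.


Dynamic range from full-scale to LSB:
V_min = V_max / 2^bits = 2.51 / 2^10
DR = 20 * log10(V_max / V_min)
   = 20 * log10(2^10)
   = 20 * 10 * log10(2)
   = 60.21 dB

60.21 dB


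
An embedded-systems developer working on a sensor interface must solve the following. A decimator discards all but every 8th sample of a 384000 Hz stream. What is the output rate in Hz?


Decimation reduces the sample rate:
fs_out = fs_in / M
       = 384000 / 8
       = 48000.0 Hz

48000.0 Hz


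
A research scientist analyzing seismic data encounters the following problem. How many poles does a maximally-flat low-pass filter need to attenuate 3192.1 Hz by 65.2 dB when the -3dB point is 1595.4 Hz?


Butterworth filter order formula:
n = log10(10^(A/10) - 1) / (2 * log10(f_stop/f_pass))
10^(65.2/10) - 1 = 3311310.2148
f_stop/f_pass = 3192.1 / 1595.4 = 2.0008
n = 10.8231 -> ceil = 11

11


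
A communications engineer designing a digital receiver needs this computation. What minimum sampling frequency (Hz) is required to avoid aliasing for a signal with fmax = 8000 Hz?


The Nyquist rate is twice the maximum frequency component.
fs_min = 2 * fmax
      = 2 * 8000
      = 16000 Hz

16000


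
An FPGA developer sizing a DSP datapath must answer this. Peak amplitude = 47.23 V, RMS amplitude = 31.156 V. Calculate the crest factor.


Crest factor is the ratio of peak to RMS:
CF = V_peak / V_rms
   = 47.23 / 31.156
   = 1.5159

1.5159


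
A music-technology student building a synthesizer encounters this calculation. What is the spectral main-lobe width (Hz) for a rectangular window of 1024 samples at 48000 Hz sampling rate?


Main lobe width for a rectangular window:
Width = 2 * fs / N
      = 2 * 48000 / 1024
      = 96000 / 1024
      = 93.75 Hz

93.75 Hz


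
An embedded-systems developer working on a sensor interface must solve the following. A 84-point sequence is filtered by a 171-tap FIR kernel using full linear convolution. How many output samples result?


Linear convolution output length:
L = N + M - 1
  = 84 + 171 - 1
  = 254 samples

254


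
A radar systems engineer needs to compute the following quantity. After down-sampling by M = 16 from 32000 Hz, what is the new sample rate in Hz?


Decimation reduces the sample rate:
fs_out = fs_in / M
       = 32000 / 16
       = 2000.0 Hz

2000.0 Hz


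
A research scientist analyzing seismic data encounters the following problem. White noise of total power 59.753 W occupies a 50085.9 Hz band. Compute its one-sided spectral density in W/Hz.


Power spectral density:
PSD = P / BW
    = 59.753 / 50085.9
    = 0.00119301 W/Hz

0.00119301 W/Hz


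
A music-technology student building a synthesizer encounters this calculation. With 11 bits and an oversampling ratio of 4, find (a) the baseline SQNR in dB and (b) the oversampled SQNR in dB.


Step 1 — baseline SQNR at Nyquist:
SQNR_base = 6.02*N + 1.76
          = 6.02*11 + 1.76
          = 67.98 dB

Step 2 — oversampling processing gain:
G = 10*log10(OSR) = 10*log10(4) = 6.02 dB

Step 3 — total:
SQNR_total = 67.98 + 6.02 = 74.0 dB

Base SQNR = 67.98 dB; oversampled SQNR = 74.0 dB


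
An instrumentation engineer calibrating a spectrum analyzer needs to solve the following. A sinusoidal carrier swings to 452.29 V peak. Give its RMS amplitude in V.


RMS voltage for a sinusoidal waveform:
V_rms = V_peak / sqrt(2)
      = 452.29 / 1.414214
      = 319.817 V

319.817 V


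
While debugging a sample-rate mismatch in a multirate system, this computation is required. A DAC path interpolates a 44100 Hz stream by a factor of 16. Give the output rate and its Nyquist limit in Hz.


Step 1 — output sample rate after interpolation by L:
fs_out = L * fs_in = 16 * 44100 = 705600 Hz

Step 2 — Nyquist frequency of the output stream:
f_Nyq = fs_out / 2 = 705600 / 2 = 352800.0 Hz

fs_out = 705600 Hz; f_Nyquist = 352800.0 Hz


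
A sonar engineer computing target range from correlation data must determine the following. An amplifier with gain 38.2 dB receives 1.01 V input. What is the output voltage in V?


Output voltage from dB gain:
V_out = V_in * 10^(gain_dB / 20)
      = 1.01 * 10^(38.2 / 20)
      = 1.01 * 81.283052
      = 82.0959 V

82.0959 V


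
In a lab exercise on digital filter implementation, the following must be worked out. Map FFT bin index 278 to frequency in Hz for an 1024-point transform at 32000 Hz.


Frequency of DFT bin k:
f_k = k * fs / N
    = 278 * 32000 / 1024
    = 8896000 / 1024
    = 8687.5 Hz

8687.5 Hz
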